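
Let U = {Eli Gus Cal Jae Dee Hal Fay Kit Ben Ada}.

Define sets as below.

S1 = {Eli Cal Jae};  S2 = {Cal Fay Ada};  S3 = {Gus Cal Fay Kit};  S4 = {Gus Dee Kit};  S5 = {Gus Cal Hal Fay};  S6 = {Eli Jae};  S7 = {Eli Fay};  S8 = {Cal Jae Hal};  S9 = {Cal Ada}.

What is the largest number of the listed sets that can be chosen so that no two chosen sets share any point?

3

S4, S6, S9 are pairwise disjoint (S4={Gus,Dee,Kit}; S6={Eli,Jae}; S9={Cal,Ada}).
Every remaining set overlaps one of these, and no 4 of the listed sets are pairwise disjoint, so 3 is the maximum.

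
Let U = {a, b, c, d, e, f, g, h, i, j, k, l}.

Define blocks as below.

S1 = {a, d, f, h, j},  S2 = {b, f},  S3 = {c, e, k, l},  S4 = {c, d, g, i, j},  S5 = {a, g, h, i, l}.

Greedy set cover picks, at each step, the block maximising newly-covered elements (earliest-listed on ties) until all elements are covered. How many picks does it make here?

Greedy: pick S1 (covers 5 new) → pick S3 (covers 4 new) → pick S4 (covers 2 new) → pick S2 (covers 1 new). Total picks: 4.

4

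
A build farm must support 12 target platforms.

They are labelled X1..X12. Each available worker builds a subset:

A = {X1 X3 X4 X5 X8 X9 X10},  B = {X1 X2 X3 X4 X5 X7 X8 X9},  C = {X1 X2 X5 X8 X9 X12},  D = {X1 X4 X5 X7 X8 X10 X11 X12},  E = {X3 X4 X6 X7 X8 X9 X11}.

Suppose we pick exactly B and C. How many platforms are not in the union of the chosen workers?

3

Union of B, C = {X1, X2, X3, X4, X5, X7, X8, X9, X12}.
Not covered: X6, X10, X11 — 3 platforms.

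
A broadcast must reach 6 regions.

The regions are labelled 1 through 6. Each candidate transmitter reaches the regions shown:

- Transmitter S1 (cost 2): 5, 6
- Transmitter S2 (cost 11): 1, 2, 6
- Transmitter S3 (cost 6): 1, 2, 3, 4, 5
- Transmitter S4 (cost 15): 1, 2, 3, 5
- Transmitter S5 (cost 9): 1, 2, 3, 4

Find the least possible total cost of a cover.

8

S1, S3 together cover every region (S1 ∪ S3 = {1, 2, 3, 4, 5, 6}); total cost 2 + 6 = 8.
No covering selection has total cost below 8.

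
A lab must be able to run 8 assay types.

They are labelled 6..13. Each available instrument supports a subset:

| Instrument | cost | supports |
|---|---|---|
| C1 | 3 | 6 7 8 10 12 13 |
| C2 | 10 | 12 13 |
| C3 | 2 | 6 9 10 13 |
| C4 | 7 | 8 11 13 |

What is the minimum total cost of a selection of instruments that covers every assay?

C1, C3, C4 together cover every assay (C1 ∪ C3 ∪ C4 = {6, 7, 8, 9, 10, 11, 12, 13}); total cost 3 + 2 + 7 = 12.
No covering selection has total cost below 12.

12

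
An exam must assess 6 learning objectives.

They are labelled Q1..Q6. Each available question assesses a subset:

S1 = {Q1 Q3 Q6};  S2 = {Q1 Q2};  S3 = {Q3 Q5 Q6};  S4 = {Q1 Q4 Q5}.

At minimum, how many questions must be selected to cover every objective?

3

S2 and S3 and S4 together: S2 ∪ S3 ∪ S4 = {Q1, Q2, Q3, Q4, Q5, Q6} — every objective is covered.
Only S2 contains Q2, so S2 is forced; the remaining 4 objectives need at least 2 more questions (each remaining question adds at most 3) — so at least 3 questions are needed, and 3 is optimal.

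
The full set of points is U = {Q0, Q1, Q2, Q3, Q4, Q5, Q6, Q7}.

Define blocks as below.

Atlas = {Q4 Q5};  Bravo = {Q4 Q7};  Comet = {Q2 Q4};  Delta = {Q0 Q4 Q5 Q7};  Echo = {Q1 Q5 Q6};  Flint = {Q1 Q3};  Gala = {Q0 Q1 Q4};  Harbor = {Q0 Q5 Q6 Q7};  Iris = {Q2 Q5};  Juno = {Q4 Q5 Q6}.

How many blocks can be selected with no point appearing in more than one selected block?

3

Bravo, Flint, Iris are pairwise disjoint (Bravo={Q4,Q7}; Flint={Q1,Q3}; Iris={Q2,Q5}).
Every remaining block overlaps one of these, and no 4 of the listed blocks are pairwise disjoint, so 3 is the maximum.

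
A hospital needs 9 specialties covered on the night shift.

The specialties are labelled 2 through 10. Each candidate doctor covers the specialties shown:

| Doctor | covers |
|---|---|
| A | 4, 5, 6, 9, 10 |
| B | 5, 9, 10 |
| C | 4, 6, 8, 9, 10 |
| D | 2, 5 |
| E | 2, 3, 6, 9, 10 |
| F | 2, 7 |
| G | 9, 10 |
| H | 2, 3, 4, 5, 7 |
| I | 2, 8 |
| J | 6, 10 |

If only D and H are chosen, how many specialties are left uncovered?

4

Union of D, H = {2, 3, 4, 5, 7}.
Not covered: 6, 8, 9, 10 — 4 specialties.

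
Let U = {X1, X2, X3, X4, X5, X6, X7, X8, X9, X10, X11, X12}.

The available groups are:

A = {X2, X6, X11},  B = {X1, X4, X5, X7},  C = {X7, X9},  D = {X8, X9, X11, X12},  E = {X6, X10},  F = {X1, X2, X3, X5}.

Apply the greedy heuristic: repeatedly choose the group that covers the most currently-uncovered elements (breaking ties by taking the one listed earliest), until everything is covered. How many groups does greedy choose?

Greedy: pick B (covers 4 new) → pick D (covers 4 new) → pick A (covers 2 new) → pick E (covers 1 new) → pick F (covers 1 new). Total picks: 5.
(The true minimum cover uses only 4 groups, so greedy is not optimal here.)

5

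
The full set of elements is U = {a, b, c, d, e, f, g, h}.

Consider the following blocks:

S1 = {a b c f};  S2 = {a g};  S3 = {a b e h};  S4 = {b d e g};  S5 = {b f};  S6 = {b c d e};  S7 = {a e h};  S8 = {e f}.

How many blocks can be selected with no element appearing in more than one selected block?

S2, S8 are pairwise disjoint (S2={a,g}; S8={e,f}).
Every remaining block overlaps one of these, and no 3 of the listed blocks are pairwise disjoint, so 2 is the maximum.

2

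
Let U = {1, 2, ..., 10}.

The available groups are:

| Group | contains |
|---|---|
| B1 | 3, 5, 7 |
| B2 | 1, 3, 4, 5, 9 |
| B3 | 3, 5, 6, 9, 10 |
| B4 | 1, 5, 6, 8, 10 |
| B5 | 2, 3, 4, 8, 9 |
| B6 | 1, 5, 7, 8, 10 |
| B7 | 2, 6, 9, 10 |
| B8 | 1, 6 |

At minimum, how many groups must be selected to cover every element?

3

Take {B2, B6, B7}. Their union is {1, 2, 3, 4, 5, 6, 7, 8, 9, 10}, which is all 10 elements.
No 2 of the 8 groups cover everything (all 28 combinations miss at least one element), so 3 is optimal.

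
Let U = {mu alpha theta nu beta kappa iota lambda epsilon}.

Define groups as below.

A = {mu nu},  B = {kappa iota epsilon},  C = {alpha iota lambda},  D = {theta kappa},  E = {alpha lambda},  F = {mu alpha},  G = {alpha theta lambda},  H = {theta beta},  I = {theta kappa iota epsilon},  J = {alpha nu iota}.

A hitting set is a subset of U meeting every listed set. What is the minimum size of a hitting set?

4

T = {alpha, theta, nu, epsilon} meets every group (each contains at least one member of T), and |T| = 4.
The groups A, B, E, H are pairwise disjoint, so any hitting set needs a separate element for each — at least 4. Hence 4 is optimal.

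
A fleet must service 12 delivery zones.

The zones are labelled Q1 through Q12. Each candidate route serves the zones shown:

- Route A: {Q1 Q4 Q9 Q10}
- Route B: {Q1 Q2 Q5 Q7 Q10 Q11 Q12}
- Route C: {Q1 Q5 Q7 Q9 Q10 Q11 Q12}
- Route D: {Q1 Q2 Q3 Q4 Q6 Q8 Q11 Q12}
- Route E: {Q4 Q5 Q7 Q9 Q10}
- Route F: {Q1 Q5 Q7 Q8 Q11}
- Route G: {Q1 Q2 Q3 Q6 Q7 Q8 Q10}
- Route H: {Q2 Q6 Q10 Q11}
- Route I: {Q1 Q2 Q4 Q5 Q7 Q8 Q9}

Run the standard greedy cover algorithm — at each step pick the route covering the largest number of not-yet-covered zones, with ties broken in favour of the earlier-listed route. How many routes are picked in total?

Greedy: pick D (covers 8 new) → pick C (covers 4 new). Total picks: 2.

2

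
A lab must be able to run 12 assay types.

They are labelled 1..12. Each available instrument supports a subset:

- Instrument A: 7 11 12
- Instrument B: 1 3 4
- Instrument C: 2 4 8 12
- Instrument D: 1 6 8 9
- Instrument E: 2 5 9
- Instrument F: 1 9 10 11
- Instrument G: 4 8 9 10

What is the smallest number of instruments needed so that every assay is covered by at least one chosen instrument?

5

Take {A, B, D, E, F}. Their union is {1, 2, 3, 4, 5, 6, 7, 8, 9, 10, 11, 12}, which is all 12 assays.
No 4 of the 7 instruments cover everything (all 35 combinations miss at least one assay), so 5 is optimal.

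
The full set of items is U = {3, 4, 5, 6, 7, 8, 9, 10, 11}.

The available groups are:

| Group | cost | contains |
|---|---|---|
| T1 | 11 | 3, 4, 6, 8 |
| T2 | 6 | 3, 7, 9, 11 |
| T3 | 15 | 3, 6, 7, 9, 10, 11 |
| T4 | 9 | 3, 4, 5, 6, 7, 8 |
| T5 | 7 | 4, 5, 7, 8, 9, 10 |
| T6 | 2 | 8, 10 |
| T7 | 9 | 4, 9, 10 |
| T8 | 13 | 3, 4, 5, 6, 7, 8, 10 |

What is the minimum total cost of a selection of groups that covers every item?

17

T2, T4, T6 together cover every item (T2 ∪ T4 ∪ T6 = {3, 4, 5, 6, 7, 8, 9, 10, 11}); total cost 6 + 9 + 2 = 17.
No covering selection has total cost below 17.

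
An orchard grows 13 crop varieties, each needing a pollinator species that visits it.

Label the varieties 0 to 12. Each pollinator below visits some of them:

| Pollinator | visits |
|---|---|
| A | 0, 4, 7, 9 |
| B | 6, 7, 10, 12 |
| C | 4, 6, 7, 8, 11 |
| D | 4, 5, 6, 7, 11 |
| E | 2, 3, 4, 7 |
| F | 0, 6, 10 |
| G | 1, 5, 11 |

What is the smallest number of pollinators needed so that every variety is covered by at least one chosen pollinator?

5

Take {A, B, C, E, G}. Their union is {0, 1, 2, 3, 4, 5, 6, 7, 8, 9, 10, 11, 12}, which is all 13 varieties.
Only C contains 8, so C is forced; the remaining 8 varieties need at least 4 more pollinators (each remaining pollinator adds at most 2) — so at least 5 pollinators are needed, and 5 is optimal.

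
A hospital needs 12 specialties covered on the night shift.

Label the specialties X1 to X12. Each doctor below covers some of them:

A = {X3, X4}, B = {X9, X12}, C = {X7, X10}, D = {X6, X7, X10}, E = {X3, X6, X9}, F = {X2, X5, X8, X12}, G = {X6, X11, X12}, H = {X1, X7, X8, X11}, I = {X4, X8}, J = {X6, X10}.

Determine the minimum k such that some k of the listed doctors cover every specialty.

5

Take {D, E, F, H, I}. Their union is {X1, X2, X3, X4, X5, X6, X7, X8, X9, X10, X11, X12}, which is all 12 specialties.
No 4 of the 10 doctors cover everything (all 210 combinations miss at least one specialty), so 5 is optimal.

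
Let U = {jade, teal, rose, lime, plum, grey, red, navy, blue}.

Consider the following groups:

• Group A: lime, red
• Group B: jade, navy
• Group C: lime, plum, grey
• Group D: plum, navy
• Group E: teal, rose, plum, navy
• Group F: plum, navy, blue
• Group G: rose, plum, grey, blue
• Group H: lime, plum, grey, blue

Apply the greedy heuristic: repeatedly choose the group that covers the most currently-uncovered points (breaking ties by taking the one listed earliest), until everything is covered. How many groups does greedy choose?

Greedy: pick E (covers 4 new) → pick H (covers 3 new) → pick A (covers 1 new) → pick B (covers 1 new). Total picks: 4.

4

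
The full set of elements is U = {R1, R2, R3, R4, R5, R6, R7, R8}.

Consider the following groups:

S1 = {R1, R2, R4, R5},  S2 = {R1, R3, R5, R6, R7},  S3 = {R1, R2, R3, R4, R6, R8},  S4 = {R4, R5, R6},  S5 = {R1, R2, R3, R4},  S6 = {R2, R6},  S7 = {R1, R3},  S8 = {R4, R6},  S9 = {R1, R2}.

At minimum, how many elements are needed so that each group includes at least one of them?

2

H = {R1, R6} meets every group (each contains at least one member of H), and |H| = 2.
The groups S7, S8 are pairwise disjoint, so any hitting set needs a separate element for each — at least 2. Hence 2 is optimal.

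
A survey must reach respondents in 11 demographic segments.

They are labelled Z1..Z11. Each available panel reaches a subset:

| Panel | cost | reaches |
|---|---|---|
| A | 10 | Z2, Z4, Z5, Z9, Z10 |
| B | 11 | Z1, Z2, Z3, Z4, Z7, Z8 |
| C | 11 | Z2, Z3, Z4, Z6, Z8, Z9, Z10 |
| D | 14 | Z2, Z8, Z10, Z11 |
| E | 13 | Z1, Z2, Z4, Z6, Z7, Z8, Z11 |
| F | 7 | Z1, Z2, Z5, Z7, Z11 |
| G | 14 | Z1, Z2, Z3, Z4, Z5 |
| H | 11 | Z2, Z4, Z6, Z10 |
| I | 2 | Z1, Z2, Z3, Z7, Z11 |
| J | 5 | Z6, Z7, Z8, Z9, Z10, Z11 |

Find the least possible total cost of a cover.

A, I, J together cover every segment (A ∪ I ∪ J = {Z1, Z2, Z3, Z4, Z5, Z6, Z7, Z8, Z9, Z10, Z11}); total cost 10 + 2 + 5 = 17.
No covering selection has total cost below 17.

17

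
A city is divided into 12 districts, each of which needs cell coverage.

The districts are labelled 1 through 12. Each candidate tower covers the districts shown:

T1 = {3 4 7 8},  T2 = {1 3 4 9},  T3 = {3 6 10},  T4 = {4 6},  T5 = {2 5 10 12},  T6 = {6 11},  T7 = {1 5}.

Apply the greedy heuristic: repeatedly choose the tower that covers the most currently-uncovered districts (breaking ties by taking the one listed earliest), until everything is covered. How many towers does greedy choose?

Greedy: pick T1 (covers 4 new) → pick T5 (covers 4 new) → pick T2 (covers 2 new) → pick T6 (covers 2 new). Total picks: 4.

4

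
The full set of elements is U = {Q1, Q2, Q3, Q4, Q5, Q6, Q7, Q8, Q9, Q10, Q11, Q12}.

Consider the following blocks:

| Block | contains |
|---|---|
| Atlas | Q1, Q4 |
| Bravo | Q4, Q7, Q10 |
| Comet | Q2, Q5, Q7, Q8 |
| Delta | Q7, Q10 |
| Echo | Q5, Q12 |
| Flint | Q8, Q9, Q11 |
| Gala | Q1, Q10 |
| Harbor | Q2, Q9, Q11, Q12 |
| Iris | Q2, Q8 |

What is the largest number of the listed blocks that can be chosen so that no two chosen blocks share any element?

4

Atlas, Delta, Echo, Iris are pairwise disjoint (Atlas={Q1,Q4}; Delta={Q7,Q10}; Echo={Q5,Q12}; Iris={Q2,Q8}).
Every remaining block overlaps one of these, and no 5 of the listed blocks are pairwise disjoint, so 4 is the maximum.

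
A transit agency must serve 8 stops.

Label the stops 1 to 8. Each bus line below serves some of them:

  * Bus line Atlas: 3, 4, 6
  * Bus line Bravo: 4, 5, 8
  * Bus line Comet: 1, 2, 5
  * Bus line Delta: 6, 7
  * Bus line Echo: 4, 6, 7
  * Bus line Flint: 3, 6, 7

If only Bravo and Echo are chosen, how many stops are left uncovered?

3

Union of Bravo, Echo = {4, 5, 6, 7, 8}.
Not covered: 1, 2, 3 — 3 stops.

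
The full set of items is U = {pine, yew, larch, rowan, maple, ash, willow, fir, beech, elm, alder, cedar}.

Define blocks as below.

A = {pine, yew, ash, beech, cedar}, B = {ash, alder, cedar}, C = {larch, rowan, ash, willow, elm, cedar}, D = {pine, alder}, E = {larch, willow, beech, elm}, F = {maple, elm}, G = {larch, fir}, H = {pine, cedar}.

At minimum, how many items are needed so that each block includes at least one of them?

Take T = {pine, larch, elm, cedar}. Each listed block contains at least one of these, so T is a hitting set of size 4.
No choice of 3 items meets every block, so 4 is the minimum.

4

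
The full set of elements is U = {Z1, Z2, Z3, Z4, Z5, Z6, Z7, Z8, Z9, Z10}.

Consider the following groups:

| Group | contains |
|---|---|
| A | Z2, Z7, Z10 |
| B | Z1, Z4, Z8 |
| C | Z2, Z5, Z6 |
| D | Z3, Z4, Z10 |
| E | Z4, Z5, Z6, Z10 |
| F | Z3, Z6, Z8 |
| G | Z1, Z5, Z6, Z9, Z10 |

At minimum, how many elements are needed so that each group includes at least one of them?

Take H = {Z4, Z6, Z7}. Each listed group contains at least one of these, so H is a hitting set of size 3.
No choice of 2 elements meets every group, so 3 is the minimum.

3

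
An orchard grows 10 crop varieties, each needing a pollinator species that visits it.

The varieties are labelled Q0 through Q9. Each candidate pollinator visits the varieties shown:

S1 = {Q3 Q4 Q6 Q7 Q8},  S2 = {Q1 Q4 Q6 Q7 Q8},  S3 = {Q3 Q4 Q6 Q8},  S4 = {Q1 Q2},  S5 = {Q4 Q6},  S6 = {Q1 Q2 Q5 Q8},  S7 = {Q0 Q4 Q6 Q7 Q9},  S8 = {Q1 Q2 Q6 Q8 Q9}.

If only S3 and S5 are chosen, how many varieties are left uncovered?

Union of S3, S5 = {Q3, Q4, Q6, Q8}.
Not covered: Q0, Q1, Q2, Q5, Q7, Q9 — 6 varieties.

6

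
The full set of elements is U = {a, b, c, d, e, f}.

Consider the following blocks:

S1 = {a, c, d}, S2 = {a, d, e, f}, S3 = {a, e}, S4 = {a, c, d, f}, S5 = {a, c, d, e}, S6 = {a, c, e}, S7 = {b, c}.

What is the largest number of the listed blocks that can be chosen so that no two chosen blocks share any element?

2

S3, S7 are pairwise disjoint (S3={a,e}; S7={b,c}).
Every remaining block overlaps one of these, and no 3 of the listed blocks are pairwise disjoint, so 2 is the maximum.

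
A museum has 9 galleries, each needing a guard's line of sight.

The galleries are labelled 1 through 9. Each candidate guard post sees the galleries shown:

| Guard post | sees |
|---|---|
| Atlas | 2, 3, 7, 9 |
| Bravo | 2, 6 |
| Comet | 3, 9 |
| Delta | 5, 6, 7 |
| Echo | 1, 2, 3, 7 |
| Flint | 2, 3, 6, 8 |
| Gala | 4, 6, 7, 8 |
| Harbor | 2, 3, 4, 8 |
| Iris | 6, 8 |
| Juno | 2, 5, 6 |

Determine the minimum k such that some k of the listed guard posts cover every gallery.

Comet and Echo and Harbor and Juno together: Comet ∪ Echo ∪ Harbor ∪ Juno = {1, 2, 3, 4, 5, 6, 7, 8, 9} — every gallery is covered.
No 3 of the 10 guard posts cover everything (all 120 combinations miss at least one gallery), so 4 is optimal.

4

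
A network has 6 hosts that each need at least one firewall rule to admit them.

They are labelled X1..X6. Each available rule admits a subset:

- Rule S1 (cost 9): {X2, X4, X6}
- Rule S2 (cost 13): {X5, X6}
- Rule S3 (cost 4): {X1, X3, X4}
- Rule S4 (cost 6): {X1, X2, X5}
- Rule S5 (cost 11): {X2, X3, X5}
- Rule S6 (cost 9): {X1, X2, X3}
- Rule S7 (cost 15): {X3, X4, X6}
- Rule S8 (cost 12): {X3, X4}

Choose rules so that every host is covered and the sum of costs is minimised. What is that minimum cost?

19

S1, S3, S4 together cover every host (S1 ∪ S3 ∪ S4 = {X1, X2, X3, X4, X5, X6}); total cost 9 + 4 + 6 = 19.
No covering selection has total cost below 19.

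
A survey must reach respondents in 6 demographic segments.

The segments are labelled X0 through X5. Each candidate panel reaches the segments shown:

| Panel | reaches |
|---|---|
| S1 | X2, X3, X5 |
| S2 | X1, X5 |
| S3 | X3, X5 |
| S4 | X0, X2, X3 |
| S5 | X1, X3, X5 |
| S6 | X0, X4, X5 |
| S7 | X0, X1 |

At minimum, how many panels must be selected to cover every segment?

Take {S4, S5, S6}. Their union is {X0, X1, X2, X3, X4, X5}, which is all 6 segments.
Only S6 contains X4, so S6 is forced; the remaining 3 segments need at least 2 more panels (each remaining panel adds at most 2) — so at least 3 panels are needed, and 3 is optimal.

3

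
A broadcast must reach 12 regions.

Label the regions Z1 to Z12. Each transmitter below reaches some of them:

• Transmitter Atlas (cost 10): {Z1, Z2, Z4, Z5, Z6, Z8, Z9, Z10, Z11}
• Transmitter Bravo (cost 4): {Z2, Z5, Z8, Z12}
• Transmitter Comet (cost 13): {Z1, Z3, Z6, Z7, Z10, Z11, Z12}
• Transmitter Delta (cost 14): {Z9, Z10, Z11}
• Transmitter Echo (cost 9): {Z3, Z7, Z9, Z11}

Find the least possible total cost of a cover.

Atlas, Comet together cover every region (Atlas ∪ Comet = {Z1, Z2, Z3, Z4, Z5, Z6, Z7, Z8, Z9, Z10, Z11, Z12}); total cost 10 + 13 = 23.
No covering selection has total cost below 23.

23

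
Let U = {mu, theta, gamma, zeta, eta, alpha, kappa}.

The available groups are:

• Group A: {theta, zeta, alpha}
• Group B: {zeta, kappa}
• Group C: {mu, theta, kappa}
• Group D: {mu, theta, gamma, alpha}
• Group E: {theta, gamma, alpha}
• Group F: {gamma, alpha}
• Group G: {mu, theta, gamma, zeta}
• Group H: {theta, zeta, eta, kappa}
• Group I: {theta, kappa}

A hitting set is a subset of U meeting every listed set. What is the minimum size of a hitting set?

3

Take T = {gamma, zeta, kappa}. Each listed group contains at least one of these, so T is a hitting set of size 3.
No choice of 2 elements meets every group, so 3 is the minimum.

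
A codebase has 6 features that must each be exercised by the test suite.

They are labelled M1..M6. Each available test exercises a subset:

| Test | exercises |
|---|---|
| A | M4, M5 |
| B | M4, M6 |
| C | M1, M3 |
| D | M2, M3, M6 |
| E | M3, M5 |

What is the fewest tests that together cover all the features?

Take {A, C, D}. Their union is {M1, M2, M3, M4, M5, M6}, which is all 6 features.
Only C contains M1, so C is forced; the remaining 4 features need at least 2 more tests (each remaining test adds at most 2) — so at least 3 tests are needed, and 3 is optimal.

3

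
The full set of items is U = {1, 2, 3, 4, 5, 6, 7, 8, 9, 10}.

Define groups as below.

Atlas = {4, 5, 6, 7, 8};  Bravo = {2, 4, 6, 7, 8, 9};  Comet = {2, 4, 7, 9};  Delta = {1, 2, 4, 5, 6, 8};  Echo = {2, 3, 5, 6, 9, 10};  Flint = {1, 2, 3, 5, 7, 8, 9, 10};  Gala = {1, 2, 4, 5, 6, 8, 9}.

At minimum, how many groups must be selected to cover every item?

Flint and Gala together: Flint ∪ Gala = {1, 2, 3, 4, 5, 6, 7, 8, 9, 10} — every item is covered.
No single group has all 10 items (the largest, Flint, has 8), so 2 is optimal.

2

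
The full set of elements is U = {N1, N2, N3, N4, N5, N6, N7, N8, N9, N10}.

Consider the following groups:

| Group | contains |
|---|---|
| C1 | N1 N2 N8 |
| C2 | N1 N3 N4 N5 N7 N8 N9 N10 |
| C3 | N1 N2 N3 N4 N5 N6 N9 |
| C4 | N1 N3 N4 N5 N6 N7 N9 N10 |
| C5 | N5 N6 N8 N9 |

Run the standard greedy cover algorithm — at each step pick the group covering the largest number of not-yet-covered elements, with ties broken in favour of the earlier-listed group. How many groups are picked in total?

Greedy: pick C2 (covers 8 new) → pick C3 (covers 2 new). Total picks: 2.

2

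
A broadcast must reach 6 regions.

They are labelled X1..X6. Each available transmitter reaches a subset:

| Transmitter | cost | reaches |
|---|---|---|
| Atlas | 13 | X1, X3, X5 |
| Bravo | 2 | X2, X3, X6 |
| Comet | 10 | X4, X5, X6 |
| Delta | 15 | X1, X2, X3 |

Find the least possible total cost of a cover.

25

Atlas, Bravo, Comet together cover every region (Atlas ∪ Bravo ∪ Comet = {X1, X2, X3, X4, X5, X6}); total cost 13 + 2 + 10 = 25.
No covering selection has total cost below 25.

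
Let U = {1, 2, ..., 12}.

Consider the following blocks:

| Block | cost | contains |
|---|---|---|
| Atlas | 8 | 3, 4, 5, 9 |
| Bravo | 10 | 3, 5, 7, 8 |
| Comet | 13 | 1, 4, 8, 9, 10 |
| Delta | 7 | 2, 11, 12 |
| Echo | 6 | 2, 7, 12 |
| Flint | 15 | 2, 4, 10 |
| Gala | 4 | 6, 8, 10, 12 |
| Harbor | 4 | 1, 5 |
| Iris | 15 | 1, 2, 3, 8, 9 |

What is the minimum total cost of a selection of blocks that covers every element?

29

Atlas, Delta, Echo, Gala, Harbor together cover every element (Atlas ∪ Delta ∪ Echo ∪ Gala ∪ Harbor = {1, 2, 3, 4, 5, 6, 7, 8, 9, 10, 11, 12}); total cost 8 + 7 + 6 + 4 + 4 = 29.
No covering selection has total cost below 29.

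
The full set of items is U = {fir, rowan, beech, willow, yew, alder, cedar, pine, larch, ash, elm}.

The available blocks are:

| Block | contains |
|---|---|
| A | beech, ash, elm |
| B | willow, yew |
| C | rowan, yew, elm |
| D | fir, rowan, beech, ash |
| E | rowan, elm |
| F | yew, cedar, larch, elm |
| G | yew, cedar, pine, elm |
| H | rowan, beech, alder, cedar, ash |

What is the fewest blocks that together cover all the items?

5

Take {B, D, F, G, H}. Their union is {fir, rowan, beech, willow, yew, alder, cedar, pine, larch, ash, elm}, which is all 11 items.
No 4 of the 8 blocks cover everything (all 70 combinations miss at least one item), so 5 is optimal.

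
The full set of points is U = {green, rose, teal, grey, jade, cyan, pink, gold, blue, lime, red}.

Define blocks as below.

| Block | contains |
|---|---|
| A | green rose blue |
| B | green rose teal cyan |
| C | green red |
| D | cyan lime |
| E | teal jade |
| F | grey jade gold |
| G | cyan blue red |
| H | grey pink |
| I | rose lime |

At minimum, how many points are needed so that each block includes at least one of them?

The 5 points {green, jade, pink, blue, lime} hit every block.
No choice of 4 points meets every block, so 5 is the minimum.

5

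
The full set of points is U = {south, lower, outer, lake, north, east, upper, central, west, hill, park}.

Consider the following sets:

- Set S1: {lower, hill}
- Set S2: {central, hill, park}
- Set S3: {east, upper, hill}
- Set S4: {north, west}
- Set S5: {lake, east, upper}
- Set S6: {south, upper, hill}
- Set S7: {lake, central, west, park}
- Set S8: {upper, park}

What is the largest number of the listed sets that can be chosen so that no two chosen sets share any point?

S2, S4, S5 are pairwise disjoint (S2={central,hill,park}; S4={north,west}; S5={lake,east,upper}).
Every remaining set overlaps one of these, and no 4 of the listed sets are pairwise disjoint, so 3 is the maximum.

3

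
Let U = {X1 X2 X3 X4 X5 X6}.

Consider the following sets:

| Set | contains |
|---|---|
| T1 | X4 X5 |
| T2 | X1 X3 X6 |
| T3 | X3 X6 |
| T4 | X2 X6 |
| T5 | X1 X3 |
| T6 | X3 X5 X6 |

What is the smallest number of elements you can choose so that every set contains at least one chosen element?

The 3 elements {X1, X4, X6} hit every set.
The sets T1, T4, T5 are pairwise disjoint, so any hitting set needs a separate element for each — at least 3. Hence 3 is optimal.

3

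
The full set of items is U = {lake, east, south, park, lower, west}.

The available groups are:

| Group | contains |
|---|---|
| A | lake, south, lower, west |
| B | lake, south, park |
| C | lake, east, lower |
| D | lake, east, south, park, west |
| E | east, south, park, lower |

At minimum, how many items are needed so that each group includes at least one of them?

2

H = {park, lower} meets every group (each contains at least one member of H), and |H| = 2.
No single item lies in every group, so at least 2 are needed and 2 is optimal.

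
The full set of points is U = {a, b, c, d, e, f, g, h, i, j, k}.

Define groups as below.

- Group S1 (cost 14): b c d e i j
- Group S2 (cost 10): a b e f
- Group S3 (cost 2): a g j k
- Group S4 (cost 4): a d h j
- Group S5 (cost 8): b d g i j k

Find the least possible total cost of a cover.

30

S1, S2, S3, S4 together cover every point (S1 ∪ S2 ∪ S3 ∪ S4 = {a, b, c, d, e, f, g, h, i, j, k}); total cost 14 + 10 + 2 + 4 = 30.
No covering selection has total cost below 30.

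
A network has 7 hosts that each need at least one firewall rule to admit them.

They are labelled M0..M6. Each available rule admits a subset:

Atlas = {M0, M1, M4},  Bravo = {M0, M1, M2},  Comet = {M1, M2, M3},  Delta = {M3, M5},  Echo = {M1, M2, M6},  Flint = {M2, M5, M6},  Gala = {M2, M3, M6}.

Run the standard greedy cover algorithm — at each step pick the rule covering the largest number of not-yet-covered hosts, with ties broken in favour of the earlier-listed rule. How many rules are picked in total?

3

Greedy: pick Atlas (covers 3 new) → pick Flint (covers 3 new) → pick Comet (covers 1 new). Total picks: 3.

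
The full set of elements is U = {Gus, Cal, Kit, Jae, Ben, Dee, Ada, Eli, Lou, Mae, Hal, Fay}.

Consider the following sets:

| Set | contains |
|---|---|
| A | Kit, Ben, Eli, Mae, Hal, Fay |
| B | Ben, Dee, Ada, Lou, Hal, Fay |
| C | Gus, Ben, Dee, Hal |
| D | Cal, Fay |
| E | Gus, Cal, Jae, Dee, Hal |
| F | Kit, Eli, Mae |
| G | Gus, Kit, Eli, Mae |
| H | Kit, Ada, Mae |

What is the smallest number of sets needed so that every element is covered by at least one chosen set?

3

B, E, and G cover everything between them: the union {Gus, Cal, Kit, Jae, Ben, Dee, Ada, Eli, Lou, Mae, Hal, Fay} is all of U.
Only E contains Jae, so E is forced; the remaining 7 elements need at least 2 more sets (each remaining set adds at most 5) — so at least 3 sets are needed, and 3 is optimal.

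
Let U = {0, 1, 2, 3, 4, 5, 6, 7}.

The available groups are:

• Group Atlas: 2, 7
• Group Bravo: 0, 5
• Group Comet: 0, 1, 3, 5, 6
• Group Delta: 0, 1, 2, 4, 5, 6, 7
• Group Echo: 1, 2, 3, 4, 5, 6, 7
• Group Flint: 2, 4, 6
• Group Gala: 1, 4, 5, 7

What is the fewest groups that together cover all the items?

2

Comet and Delta cover everything between them: the union {0, 1, 2, 3, 4, 5, 6, 7} is all of U.
No single group has all 8 items (the largest, Delta, has 7), so 2 is optimal.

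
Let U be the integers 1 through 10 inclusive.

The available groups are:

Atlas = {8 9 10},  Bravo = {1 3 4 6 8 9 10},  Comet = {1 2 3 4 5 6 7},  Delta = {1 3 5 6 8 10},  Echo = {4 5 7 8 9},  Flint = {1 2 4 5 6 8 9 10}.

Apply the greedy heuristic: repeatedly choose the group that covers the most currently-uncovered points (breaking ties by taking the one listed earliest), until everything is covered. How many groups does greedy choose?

2

Greedy: pick Flint (covers 8 new) → pick Comet (covers 2 new). Total picks: 2.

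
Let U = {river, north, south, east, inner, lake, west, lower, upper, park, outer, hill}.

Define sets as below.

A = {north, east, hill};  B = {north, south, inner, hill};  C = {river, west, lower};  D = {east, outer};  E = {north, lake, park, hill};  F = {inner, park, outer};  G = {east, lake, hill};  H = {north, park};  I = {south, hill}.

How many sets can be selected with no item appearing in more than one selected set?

4

C, D, H, I are pairwise disjoint (C={river,west,lower}; D={east,outer}; H={north,park}; I={south,hill}).
Every remaining set overlaps one of these, and no 5 of the listed sets are pairwise disjoint, so 4 is the maximum.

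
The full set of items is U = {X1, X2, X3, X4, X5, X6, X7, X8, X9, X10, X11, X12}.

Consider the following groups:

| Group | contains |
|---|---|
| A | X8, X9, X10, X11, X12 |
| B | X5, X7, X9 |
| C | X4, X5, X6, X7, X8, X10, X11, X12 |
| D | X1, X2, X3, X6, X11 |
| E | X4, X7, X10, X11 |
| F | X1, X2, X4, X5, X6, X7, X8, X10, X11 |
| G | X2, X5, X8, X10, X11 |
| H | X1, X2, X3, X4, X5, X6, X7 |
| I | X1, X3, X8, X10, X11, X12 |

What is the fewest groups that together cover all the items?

2

Take {A, H}. Their union is {X1, X2, X3, X4, X5, X6, X7, X8, X9, X10, X11, X12}, which is all 12 items.
No single group has all 12 items (the largest, F, has 9), so 2 is optimal.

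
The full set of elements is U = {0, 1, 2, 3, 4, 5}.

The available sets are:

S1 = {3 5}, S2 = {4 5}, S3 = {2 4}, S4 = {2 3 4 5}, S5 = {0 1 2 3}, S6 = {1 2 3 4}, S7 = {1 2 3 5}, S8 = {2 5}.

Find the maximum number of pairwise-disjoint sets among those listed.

S1, S3 are pairwise disjoint (S1={3,5}; S3={2,4}).
Every remaining set overlaps one of these, and no 3 of the listed sets are pairwise disjoint, so 2 is the maximum.

2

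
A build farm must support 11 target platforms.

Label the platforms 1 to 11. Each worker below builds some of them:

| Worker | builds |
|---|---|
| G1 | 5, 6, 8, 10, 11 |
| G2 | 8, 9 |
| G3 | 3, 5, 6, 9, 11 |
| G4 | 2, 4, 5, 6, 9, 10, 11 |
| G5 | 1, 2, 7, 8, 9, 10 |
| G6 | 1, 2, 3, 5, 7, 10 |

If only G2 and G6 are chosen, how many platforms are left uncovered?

Union of G2, G6 = {1, 2, 3, 5, 7, 8, 9, 10}.
Not covered: 4, 6, 11 — 3 platforms.

3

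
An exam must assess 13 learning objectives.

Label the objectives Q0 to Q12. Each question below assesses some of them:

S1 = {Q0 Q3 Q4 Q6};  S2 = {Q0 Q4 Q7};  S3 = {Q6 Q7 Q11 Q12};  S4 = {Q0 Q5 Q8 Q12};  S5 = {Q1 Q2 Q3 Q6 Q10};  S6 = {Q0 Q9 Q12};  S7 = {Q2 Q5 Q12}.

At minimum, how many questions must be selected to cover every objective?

Take {S2, S3, S4, S5, S6}. Their union is {Q0, Q1, Q2, Q3, Q4, Q5, Q6, Q7, Q8, Q9, Q10, Q11, Q12}, which is all 13 objectives.
No 4 of the 7 questions cover everything (all 35 combinations miss at least one objective), so 5 is optimal.

5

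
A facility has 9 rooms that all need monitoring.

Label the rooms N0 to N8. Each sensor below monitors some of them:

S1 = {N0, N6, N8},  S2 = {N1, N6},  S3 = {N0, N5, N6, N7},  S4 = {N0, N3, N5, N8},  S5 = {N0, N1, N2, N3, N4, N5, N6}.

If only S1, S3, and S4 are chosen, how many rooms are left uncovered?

Union of S1, S3, S4 = {N0, N3, N5, N6, N7, N8}.
Not covered: N1, N2, N4 — 3 rooms.

3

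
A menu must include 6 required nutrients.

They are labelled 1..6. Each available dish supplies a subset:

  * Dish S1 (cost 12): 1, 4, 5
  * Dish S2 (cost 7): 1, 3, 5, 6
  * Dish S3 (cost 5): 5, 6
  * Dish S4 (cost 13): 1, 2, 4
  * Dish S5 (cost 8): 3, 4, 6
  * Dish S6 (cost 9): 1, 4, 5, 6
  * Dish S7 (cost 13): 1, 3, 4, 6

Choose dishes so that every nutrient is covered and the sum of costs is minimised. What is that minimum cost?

S2, S4 together cover every nutrient (S2 ∪ S4 = {1, 2, 3, 4, 5, 6}); total cost 7 + 13 = 20.
No covering selection has total cost below 20.

20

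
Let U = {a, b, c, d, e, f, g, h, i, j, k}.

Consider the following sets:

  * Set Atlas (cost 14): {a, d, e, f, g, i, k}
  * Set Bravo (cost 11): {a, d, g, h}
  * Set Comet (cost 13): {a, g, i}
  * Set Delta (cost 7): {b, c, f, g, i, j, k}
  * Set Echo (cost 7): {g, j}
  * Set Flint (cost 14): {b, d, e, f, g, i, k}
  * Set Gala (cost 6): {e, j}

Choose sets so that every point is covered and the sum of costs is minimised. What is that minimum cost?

24

Bravo, Delta, Gala together cover every point (Bravo ∪ Delta ∪ Gala = {a, b, c, d, e, f, g, h, i, j, k}); total cost 11 + 7 + 6 = 24.
No covering selection has total cost below 24.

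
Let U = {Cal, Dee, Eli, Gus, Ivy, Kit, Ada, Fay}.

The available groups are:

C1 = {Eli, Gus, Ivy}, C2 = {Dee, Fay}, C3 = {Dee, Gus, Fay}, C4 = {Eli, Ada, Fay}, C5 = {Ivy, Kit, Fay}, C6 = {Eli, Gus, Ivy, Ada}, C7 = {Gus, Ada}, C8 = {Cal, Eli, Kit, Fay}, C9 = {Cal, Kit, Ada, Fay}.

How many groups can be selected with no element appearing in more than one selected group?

2

C1, C9 are pairwise disjoint (C1={Eli,Gus,Ivy}; C9={Cal,Kit,Ada,Fay}).
Every remaining group overlaps one of these, and no 3 of the listed groups are pairwise disjoint, so 2 is the maximum.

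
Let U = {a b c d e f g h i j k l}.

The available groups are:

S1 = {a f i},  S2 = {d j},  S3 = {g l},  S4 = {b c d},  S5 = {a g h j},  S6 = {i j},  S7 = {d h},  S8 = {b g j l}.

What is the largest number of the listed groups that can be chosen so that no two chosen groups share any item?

S1, S7, S8 are pairwise disjoint (S1={a,f,i}; S7={d,h}; S8={b,g,j,l}).
Every remaining group overlaps one of these, and no 4 of the listed groups are pairwise disjoint, so 3 is the maximum.

3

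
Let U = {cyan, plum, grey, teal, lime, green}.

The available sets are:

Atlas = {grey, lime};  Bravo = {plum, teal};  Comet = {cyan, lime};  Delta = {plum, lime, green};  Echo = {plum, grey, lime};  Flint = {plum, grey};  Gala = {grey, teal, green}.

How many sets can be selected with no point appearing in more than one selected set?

2

Bravo, Comet are pairwise disjoint (Bravo={plum,teal}; Comet={cyan,lime}).
Every remaining set overlaps one of these, and no 3 of the listed sets are pairwise disjoint, so 2 is the maximum.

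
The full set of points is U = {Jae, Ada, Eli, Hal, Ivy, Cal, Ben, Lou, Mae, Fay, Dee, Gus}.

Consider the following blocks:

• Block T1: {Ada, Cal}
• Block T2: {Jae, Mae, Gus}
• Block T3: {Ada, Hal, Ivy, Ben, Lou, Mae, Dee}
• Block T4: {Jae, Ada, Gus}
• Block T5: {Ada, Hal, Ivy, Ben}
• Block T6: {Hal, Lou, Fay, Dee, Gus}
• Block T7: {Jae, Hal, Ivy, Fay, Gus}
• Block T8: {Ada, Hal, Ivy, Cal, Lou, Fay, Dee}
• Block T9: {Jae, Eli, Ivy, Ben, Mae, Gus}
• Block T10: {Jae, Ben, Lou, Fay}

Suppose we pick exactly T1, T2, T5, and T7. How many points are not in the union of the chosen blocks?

Union of T1, T2, T5, T7 = {Jae, Ada, Hal, Ivy, Cal, Ben, Mae, Fay, Gus}.
Not covered: Eli, Lou, Dee — 3 points.

3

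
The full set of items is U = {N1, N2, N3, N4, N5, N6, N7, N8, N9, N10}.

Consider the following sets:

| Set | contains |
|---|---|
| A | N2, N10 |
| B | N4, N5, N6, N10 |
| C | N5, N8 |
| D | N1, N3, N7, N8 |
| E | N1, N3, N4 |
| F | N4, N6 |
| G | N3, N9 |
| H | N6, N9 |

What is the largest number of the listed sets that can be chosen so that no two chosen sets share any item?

A, C, E, H are pairwise disjoint (A={N2,N10}; C={N5,N8}; E={N1,N3,N4}; H={N6,N9}).
Every remaining set overlaps one of these, and no 5 of the listed sets are pairwise disjoint, so 4 is the maximum.

4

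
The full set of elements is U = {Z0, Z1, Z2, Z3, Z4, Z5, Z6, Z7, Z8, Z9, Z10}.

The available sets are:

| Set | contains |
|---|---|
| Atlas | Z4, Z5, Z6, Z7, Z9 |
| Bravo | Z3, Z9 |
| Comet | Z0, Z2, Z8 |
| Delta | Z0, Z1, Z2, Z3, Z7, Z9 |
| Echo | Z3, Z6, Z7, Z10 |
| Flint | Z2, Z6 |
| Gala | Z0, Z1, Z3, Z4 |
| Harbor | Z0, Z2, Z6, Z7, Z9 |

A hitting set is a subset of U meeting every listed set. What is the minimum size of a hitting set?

Take H = {Z2, Z3, Z4}. Each listed set contains at least one of these, so H is a hitting set of size 3.
No choice of 2 elements meets every set, so 3 is the minimum.

3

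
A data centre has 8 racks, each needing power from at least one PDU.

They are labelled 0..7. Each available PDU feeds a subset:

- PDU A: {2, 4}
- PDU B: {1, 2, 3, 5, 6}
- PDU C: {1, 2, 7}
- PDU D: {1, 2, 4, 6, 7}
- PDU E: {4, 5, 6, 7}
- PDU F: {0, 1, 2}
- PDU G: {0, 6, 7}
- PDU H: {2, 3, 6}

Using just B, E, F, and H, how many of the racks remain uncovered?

Union of B, E, F, H = {0, 1, 2, 3, 4, 5, 6, 7} — that's every rack, so 0 are uncovered.

0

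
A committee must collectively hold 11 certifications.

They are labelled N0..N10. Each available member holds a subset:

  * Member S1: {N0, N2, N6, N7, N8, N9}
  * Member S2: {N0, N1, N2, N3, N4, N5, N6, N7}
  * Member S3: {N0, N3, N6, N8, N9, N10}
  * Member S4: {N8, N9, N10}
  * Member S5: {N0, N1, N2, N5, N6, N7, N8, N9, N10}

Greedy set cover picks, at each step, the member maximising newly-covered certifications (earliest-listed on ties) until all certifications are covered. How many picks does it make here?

2

Greedy: pick S5 (covers 9 new) → pick S2 (covers 2 new). Total picks: 2.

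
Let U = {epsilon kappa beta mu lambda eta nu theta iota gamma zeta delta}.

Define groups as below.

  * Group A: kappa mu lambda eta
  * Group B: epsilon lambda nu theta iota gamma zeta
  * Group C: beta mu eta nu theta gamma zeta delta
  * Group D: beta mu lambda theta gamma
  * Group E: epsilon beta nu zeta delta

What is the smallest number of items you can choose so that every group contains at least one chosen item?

Take H = {beta, lambda}. Each listed group contains at least one of these, so H is a hitting set of size 2.
The groups A, E are pairwise disjoint, so any hitting set needs a separate item for each — at least 2. Hence 2 is optimal.

2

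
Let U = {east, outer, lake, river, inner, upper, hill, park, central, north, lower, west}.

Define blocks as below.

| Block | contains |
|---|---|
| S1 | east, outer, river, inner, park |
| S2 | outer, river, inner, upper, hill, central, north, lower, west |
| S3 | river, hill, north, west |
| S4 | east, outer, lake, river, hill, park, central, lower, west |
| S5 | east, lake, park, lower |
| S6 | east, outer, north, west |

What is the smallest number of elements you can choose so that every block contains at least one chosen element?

The 2 elements {east, river} hit every block.
The blocks S3, S5 are pairwise disjoint, so any hitting set needs a separate element for each — at least 2. Hence 2 is optimal.

2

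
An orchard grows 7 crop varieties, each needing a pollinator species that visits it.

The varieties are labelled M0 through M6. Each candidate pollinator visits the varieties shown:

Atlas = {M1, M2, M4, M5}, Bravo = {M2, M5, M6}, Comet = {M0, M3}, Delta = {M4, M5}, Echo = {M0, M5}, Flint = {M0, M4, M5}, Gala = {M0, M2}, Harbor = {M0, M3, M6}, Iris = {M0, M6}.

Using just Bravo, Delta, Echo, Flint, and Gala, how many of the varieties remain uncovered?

2

Union of Bravo, Delta, Echo, Flint, Gala = {M0, M2, M4, M5, M6}.
Not covered: M1, M3 — 2 varieties.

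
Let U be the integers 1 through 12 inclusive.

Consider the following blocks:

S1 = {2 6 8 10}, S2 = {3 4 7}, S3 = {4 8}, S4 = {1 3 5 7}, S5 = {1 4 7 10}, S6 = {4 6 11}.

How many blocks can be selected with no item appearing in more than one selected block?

S4, S6 are pairwise disjoint (S4={1,3,5,7}; S6={4,6,11}).
Every remaining block overlaps one of these, and no 3 of the listed blocks are pairwise disjoint, so 2 is the maximum.

2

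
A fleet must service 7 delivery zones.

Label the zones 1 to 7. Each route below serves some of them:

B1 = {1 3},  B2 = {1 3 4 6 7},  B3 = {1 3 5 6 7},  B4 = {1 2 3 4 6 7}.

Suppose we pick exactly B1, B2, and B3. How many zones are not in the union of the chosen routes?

1

Union of B1, B2, B3 = {1, 3, 4, 5, 6, 7}.
Not covered: 2 — 1 zone.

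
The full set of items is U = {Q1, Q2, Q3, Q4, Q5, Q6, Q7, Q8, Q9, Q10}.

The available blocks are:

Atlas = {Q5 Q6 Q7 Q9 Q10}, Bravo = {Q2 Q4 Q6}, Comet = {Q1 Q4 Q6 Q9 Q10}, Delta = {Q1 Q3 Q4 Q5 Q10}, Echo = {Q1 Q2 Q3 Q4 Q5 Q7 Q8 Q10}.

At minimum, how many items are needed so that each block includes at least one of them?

2

H = {Q4, Q7} meets every block (each contains at least one member of H), and |H| = 2.
No single item lies in every block, so at least 2 are needed and 2 is optimal.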